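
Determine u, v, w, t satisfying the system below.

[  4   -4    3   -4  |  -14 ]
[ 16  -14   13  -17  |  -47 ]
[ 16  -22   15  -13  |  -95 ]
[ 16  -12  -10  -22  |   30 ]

(-4, 3, -2, -5)

Forward elimination on [A|b]:
R2 <- R2 - (4)*R1:  [  0   2   1  -1   9 ]
R3 <- R3 - (4)*R1:  [   0   -6    3    3  -39 ]
R4 <- R4 - (4)*R1:  [   0    4  -22   -6   86 ]
R3 <- R3 - (-3)*R2:  [   0    0    6    0  -12 ]
R4 <- R4 - (2)*R2:  [   0    0  -24   -4   68 ]
R4 <- R4 - (-4)*R3:  [  0   0   0  -4  20 ]
Row echelon form:
[ 4  -4  3  -4  |  -14 ]
[ 0   2  1  -1  |    9 ]
[ 0   0  6   0  |  -12 ]
[ 0   0  0  -4  |   20 ]
Back-substitution:
t = (20) / -4 = -5
w = (-12) / 6 = -2
v = (9 - (1)*(-2) - (-1)*(-5)) / 2 = 3
u = (-14 - (-4)*(3) - (3)*(-2) - (-4)*(-5)) / 4 = -4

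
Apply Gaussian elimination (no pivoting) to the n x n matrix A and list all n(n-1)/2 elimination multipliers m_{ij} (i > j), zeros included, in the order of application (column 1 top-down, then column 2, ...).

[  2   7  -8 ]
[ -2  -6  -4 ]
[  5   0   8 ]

multipliers: -1, 5/2, -35/2

Forward elimination:
R2 <- R2 - (-1)*R1:  [   0    1  -12 ]
R3 <- R3 - (5/2)*R1:  [     0  -35/2     28 ]
R3 <- R3 - (-35/2)*R2:  [    0     0  -182 ]
Multipliers (in order of application): m_{21} = -1, m_{31} = 5/2, m_{32} = -35/2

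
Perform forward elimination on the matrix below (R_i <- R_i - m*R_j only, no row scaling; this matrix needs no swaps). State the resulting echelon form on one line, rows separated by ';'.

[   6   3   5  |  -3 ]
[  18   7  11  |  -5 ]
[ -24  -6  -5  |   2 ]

Forward elimination:
R2 <- R2 - (3)*R1:  [  0  -2  -4   4 ]
R3 <- R3 - (-4)*R1:  [   0    6   15  -10 ]
R3 <- R3 - (-3)*R2:  [ 0  0  3  2 ]
Row echelon form:
[ 6   3   5  |  -3 ]
[ 0  -2  -4  |   4 ]
[ 0   0   3  |   2 ]

REF = [6 3 5 -3; 0 -2 -4 4; 0 0 3 2]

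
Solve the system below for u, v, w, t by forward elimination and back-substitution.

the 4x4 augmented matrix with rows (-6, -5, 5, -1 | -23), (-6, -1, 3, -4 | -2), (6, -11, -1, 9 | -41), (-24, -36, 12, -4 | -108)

(1, 2, -2, -3)

Forward elimination on [A|b]:
R2 <- R2 - (1)*R1:  [  0   4  -2  -3  21 ]
R3 <- R3 - (-1)*R1:  [   0  -16    4    8  -64 ]
R4 <- R4 - (4)*R1:  [   0  -16   -8    0  -16 ]
R3 <- R3 - (-4)*R2:  [  0   0  -4  -4  20 ]
R4 <- R4 - (-4)*R2:  [   0    0  -16  -12   68 ]
R4 <- R4 - (4)*R3:  [   0    0    0    4  -12 ]
Row echelon form:
[ -6  -5   5  -1  |  -23 ]
[  0   4  -2  -3  |   21 ]
[  0   0  -4  -4  |   20 ]
[  0   0   0   4  |  -12 ]
Back-substitution:
t = (-12) / 4 = -3
w = (20 - (-4)*(-3)) / -4 = -2
v = (21 - (-2)*(-2) - (-3)*(-3)) / 4 = 2
u = (-23 - (-5)*(2) - (5)*(-2) - (-1)*(-3)) / -6 = 1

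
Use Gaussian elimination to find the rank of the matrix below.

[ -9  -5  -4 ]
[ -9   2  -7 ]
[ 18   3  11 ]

Row reduction:
R2 <- R2 - (1)*R1:  [  0   7  -3 ]
R3 <- R3 - (-2)*R1:  [  0  -7   3 ]
R3 <- R3 - (-1)*R2:  [ 0  0  0 ]
Row echelon form:
[ -9  -5  -4 ]
[  0   7  -3 ]
[  0   0   0 ]
Nonzero rows / pivot columns: 2

rank(A) = 2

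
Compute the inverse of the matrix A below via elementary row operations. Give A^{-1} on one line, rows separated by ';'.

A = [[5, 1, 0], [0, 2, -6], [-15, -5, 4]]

Gauss-Jordan on [A | I]:
R1 <- (1/5)*R1:  [   1  1/5    0  |  1/5    0    0 ]
R3 <- R3 - (-15)*R1:  [  0  -2   4  |   3   0   1 ]
R2 <- (1/2)*R2:  [   0    1   -3  |    0  1/2    0 ]
R1 <- R1 - (1/5)*R2:  [     1      0    3/5  |    1/5  -1/10      0 ]
R3 <- R3 - (-2)*R2:  [  0   0  -2  |   3   1   1 ]
R3 <- (1/-2)*R3:  [    0     0     1  |  -3/2  -1/2  -1/2 ]
R1 <- R1 - (3/5)*R3:  [     1      0      0  |  11/10    1/5   3/10 ]
R2 <- R2 - (-3)*R3:  [    0     1     0  |  -9/2    -1  -3/2 ]
Right block of [I | A^{-1}] is the inverse:
[ 11/10   1/5  3/10 ]
[  -9/2    -1  -3/2 ]
[  -3/2  -1/2  -1/2 ]

inverse = [11/10 1/5 3/10; -9/2 -1 -3/2; -3/2 -1/2 -1/2]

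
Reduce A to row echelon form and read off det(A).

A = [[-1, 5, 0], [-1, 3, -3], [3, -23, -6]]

det(A) = 12

Forward elimination:
R2 <- R2 - (1)*R1:  [  0  -2  -3 ]
R3 <- R3 - (-3)*R1:  [  0  -8  -6 ]
R3 <- R3 - (4)*R2:  [ 0  0  6 ]
Upper-triangular form:
[ -1   5   0 ]
[  0  -2  -3 ]
[  0   0   6 ]
det(A) = (-1)^0 * (-1) * (-2) * (6) = 12  (0 row swaps -> sign +1)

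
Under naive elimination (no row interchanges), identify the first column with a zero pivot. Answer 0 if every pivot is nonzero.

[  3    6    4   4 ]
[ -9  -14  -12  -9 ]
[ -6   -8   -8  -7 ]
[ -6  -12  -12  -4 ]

Naive forward elimination:
R2 <- R2 - (-3)*R1:  [ 0  4  0  3 ]
R3 <- R3 - (-2)*R1:  [ 0  4  0  1 ]
R4 <- R4 - (-2)*R1:  [  0   0  -4   4 ]
R3 <- R3 - (1)*R2:  [  0   0   0  -2 ]
Matrix at this point:
[ 3  6   4   4 ]
[ 0  4   0   3 ]
[ 0  0   0  -2 ]
[ 0  0  -4   4 ]
Pivot entry (3,3) is zero but row 4 has -4 in column 3 -> naive elimination stops; a row interchange (e.g. R3 <-> R4) would be required here.

first zero-pivot column = 3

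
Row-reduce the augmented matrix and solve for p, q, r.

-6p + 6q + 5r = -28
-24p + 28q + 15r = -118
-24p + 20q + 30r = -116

Forward elimination on [A|b]:
R2 <- R2 - (4)*R1:  [  0   4  -5  -6 ]
R3 <- R3 - (4)*R1:  [  0  -4  10  -4 ]
R3 <- R3 - (-1)*R2:  [   0    0    5  -10 ]
Row echelon form:
[ -6  6   5  |  -28 ]
[  0  4  -5  |   -6 ]
[  0  0   5  |  -10 ]
Back-substitution:
r = (-10) / 5 = -2
q = (-6 - (-5)*(-2)) / 4 = -4
p = (-28 - (6)*(-4) - (5)*(-2)) / -6 = -1

(-1, -4, -2)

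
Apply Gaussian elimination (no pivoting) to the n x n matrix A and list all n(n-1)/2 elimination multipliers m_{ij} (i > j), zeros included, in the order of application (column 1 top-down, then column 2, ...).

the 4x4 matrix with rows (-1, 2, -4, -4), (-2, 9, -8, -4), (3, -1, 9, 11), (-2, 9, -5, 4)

multipliers: 2, -3, 2, 1, 1, -1

Forward elimination:
R2 <- R2 - (2)*R1:  [ 0  5  0  4 ]
R3 <- R3 - (-3)*R1:  [  0   5  -3  -1 ]
R4 <- R4 - (2)*R1:  [  0   5   3  12 ]
R3 <- R3 - (1)*R2:  [  0   0  -3  -5 ]
R4 <- R4 - (1)*R2:  [ 0  0  3  8 ]
R4 <- R4 - (-1)*R3:  [ 0  0  0  3 ]
Multipliers (in order of application): m_{21} = 2, m_{31} = -3, m_{41} = 2, m_{32} = 1, m_{42} = 1, m_{43} = -1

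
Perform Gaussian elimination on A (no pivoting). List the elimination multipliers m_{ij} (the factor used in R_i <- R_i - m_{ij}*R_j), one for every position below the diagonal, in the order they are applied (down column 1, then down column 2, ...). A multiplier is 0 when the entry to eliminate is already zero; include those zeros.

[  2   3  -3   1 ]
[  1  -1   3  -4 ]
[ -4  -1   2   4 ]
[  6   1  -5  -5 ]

Forward elimination:
R2 <- R2 - (1/2)*R1:  [    0  -5/2   9/2  -9/2 ]
R3 <- R3 - (-2)*R1:  [  0   5  -4   6 ]
R4 <- R4 - (3)*R1:  [  0  -8   4  -8 ]
R3 <- R3 - (-2)*R2:  [  0   0   5  -3 ]
R4 <- R4 - (16/5)*R2:  [     0      0  -52/5   32/5 ]
R4 <- R4 - (-52/25)*R3:  [    0     0     0  4/25 ]
Multipliers (in order of application): m_{21} = 1/2, m_{31} = -2, m_{41} = 3, m_{32} = -2, m_{42} = 16/5, m_{43} = -52/25

multipliers: 1/2, -2, 3, -2, 16/5, -52/25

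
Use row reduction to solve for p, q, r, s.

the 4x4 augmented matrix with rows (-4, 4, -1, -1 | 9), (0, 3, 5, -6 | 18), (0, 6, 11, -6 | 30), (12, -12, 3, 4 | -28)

(2, 4, 0, -1)

Forward elimination on [A|b]:
R4 <- R4 - (-3)*R1:  [  0   0   0   1  -1 ]
R3 <- R3 - (2)*R2:  [  0   0   1   6  -6 ]
Row echelon form:
[ -4  4  -1  -1  |   9 ]
[  0  3   5  -6  |  18 ]
[  0  0   1   6  |  -6 ]
[  0  0   0   1  |  -1 ]
Back-substitution:
s = (-1) / 1 = -1
r = (-6 - (6)*(-1)) / 1 = 0
q = (18 - (5)*(0) - (-6)*(-1)) / 3 = 4
p = (9 - (4)*(4) - (-1)*(0) - (-1)*(-1)) / -4 = 2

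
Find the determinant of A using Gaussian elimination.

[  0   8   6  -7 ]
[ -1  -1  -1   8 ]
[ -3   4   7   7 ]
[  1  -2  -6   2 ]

det(A) = -133

Forward elimination:
R1 <-> R2   (pivot in column 1 was zero)
[ -1  -1  -1   8 ]
[  0   8   6  -7 ]
[ -3   4   7   7 ]
[  1  -2  -6   2 ]
R3 <- R3 - (3)*R1:  [   0    7   10  -17 ]
R4 <- R4 - (-1)*R1:  [  0  -3  -7  10 ]
R3 <- R3 - (7/8)*R2:  [     0      0   19/4  -87/8 ]
R4 <- R4 - (-3/8)*R2:  [     0      0  -19/4   59/8 ]
R4 <- R4 - (-1)*R3:  [    0     0     0  -7/2 ]
Upper-triangular form:
[ -1  -1    -1      8 ]
[  0   8     6     -7 ]
[  0   0  19/4  -87/8 ]
[  0   0     0   -7/2 ]
det(A) = (-1)^1 * (-1) * (8) * (19/4) * (-7/2) = -133  (1 row swap -> sign -1)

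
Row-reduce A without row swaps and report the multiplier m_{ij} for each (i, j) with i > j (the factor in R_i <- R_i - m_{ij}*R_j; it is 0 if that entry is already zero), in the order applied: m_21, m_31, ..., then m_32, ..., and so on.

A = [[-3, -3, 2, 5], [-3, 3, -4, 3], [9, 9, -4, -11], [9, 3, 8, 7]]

Forward elimination:
R2 <- R2 - (1)*R1:  [  0   6  -6  -2 ]
R3 <- R3 - (-3)*R1:  [ 0  0  2  4 ]
R4 <- R4 - (-3)*R1:  [  0  -6  14  22 ]
R3: entry in column 2 is already 0 -> m_{32} = 0 (no row operation needed)
R4 <- R4 - (-1)*R2:  [  0   0   8  20 ]
R4 <- R4 - (4)*R3:  [ 0  0  0  4 ]
Multipliers (in order of application): m_{21} = 1, m_{31} = -3, m_{41} = -3, m_{32} = 0, m_{42} = -1, m_{43} = 4

multipliers: 1, -3, -3, 0, -1, 4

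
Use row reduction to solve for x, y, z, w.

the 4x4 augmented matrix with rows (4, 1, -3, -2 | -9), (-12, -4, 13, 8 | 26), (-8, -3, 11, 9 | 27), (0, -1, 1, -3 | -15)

Forward elimination on [A|b]:
R2 <- R2 - (-3)*R1:  [  0  -1   4   2  -1 ]
R3 <- R3 - (-2)*R1:  [  0  -1   5   5   9 ]
R3 <- R3 - (1)*R2:  [  0   0   1   3  10 ]
R4 <- R4 - (1)*R2:  [   0    0   -3   -5  -14 ]
R4 <- R4 - (-3)*R3:  [  0   0   0   4  16 ]
Row echelon form:
[ 4   1  -3  -2  |  -9 ]
[ 0  -1   4   2  |  -1 ]
[ 0   0   1   3  |  10 ]
[ 0   0   0   4  |  16 ]
Back-substitution:
w = (16) / 4 = 4
z = (10 - (3)*(4)) / 1 = -2
y = (-1 - (4)*(-2) - (2)*(4)) / -1 = 1
x = (-9 - (1)*(1) - (-3)*(-2) - (-2)*(4)) / 4 = -2

(-2, 1, -2, 4)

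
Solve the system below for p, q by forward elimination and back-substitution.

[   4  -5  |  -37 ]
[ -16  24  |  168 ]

Forward elimination on [A|b]:
R2 <- R2 - (-4)*R1:  [  0   4  20 ]
Row echelon form:
[ 4  -5  |  -37 ]
[ 0   4  |   20 ]
Back-substitution:
q = (20) / 4 = 5
p = (-37 - (-5)*(5)) / 4 = -3

(-3, 5)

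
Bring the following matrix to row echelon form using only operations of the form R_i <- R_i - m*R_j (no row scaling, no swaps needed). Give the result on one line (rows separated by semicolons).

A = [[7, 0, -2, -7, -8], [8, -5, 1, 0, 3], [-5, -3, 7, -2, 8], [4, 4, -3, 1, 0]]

Forward elimination:
R2 <- R2 - (8/7)*R1:  [    0    -5  23/7     8  85/7 ]
R3 <- R3 - (-5/7)*R1:  [    0    -3  39/7    -7  16/7 ]
R4 <- R4 - (4/7)*R1:  [     0      4  -13/7      5   32/7 ]
R3 <- R3 - (3/5)*R2:  [     0      0   18/5  -59/5     -5 ]
R4 <- R4 - (-4/5)*R2:  [     0      0  27/35   57/5  100/7 ]
R4 <- R4 - (3/14)*R3:  [      0       0       0  195/14  215/14 ]
Row echelon form:
[ 7   0    -2      -7      -8 ]
[ 0  -5  23/7       8    85/7 ]
[ 0   0  18/5   -59/5      -5 ]
[ 0   0     0  195/14  215/14 ]

REF = [7 0 -2 -7 -8; 0 -5 23/7 8 85/7; 0 0 18/5 -59/5 -5; 0 0 0 195/14 215/14]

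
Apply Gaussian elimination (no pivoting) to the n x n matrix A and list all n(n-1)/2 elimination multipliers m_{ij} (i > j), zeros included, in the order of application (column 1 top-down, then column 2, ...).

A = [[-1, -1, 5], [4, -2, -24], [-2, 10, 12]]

Forward elimination:
R2 <- R2 - (-4)*R1:  [  0  -6  -4 ]
R3 <- R3 - (2)*R1:  [  0  12   2 ]
R3 <- R3 - (-2)*R2:  [  0   0  -6 ]
Multipliers (in order of application): m_{21} = -4, m_{31} = 2, m_{32} = -2

multipliers: -4, 2, -2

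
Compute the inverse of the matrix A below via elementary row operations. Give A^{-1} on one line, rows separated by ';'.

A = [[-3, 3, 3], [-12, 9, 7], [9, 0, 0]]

Gauss-Jordan on [A | I]:
R1 <- (1/-3)*R1:  [    1    -1    -1  |  -1/3     0     0 ]
R2 <- R2 - (-12)*R1:  [  0  -3  -5  |  -4   1   0 ]
R3 <- R3 - (9)*R1:  [ 0  9  9  |  3  0  1 ]
R2 <- (1/-3)*R2:  [    0     1   5/3  |   4/3  -1/3     0 ]
R1 <- R1 - (-1)*R2:  [    1     0   2/3  |     1  -1/3     0 ]
R3 <- R3 - (9)*R2:  [  0   0  -6  |  -9   3   1 ]
R3 <- (1/-6)*R3:  [    0     0     1  |   3/2  -1/2  -1/6 ]
R1 <- R1 - (2/3)*R3:  [   1    0    0  |    0    0  1/9 ]
R2 <- R2 - (5/3)*R3:  [    0     1     0  |  -7/6   1/2  5/18 ]
Right block of [I | A^{-1}] is the inverse:
[    0     0   1/9 ]
[ -7/6   1/2  5/18 ]
[  3/2  -1/2  -1/6 ]

inverse = [0 0 1/9; -7/6 1/2 5/18; 3/2 -1/2 -1/6]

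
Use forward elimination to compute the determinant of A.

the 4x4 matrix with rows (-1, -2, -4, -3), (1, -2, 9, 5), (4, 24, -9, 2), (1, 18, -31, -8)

det(A) = -60

Forward elimination:
R2 <- R2 - (-1)*R1:  [  0  -4   5   2 ]
R3 <- R3 - (-4)*R1:  [   0   16  -25  -10 ]
R4 <- R4 - (-1)*R1:  [   0   16  -35  -11 ]
R3 <- R3 - (-4)*R2:  [  0   0  -5  -2 ]
R4 <- R4 - (-4)*R2:  [   0    0  -15   -3 ]
R4 <- R4 - (3)*R3:  [ 0  0  0  3 ]
Upper-triangular form:
[ -1  -2  -4  -3 ]
[  0  -4   5   2 ]
[  0   0  -5  -2 ]
[  0   0   0   3 ]
det(A) = (-1)^0 * (-1) * (-4) * (-5) * (3) = -60  (0 row swaps -> sign +1)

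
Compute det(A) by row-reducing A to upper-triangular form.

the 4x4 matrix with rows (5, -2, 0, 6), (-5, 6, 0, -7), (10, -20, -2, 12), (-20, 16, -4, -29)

det(A) = -200

Forward elimination:
R2 <- R2 - (-1)*R1:  [  0   4   0  -1 ]
R3 <- R3 - (2)*R1:  [   0  -16   -2    0 ]
R4 <- R4 - (-4)*R1:  [  0   8  -4  -5 ]
R3 <- R3 - (-4)*R2:  [  0   0  -2  -4 ]
R4 <- R4 - (2)*R2:  [  0   0  -4  -3 ]
R4 <- R4 - (2)*R3:  [ 0  0  0  5 ]
Upper-triangular form:
[ 5  -2   0   6 ]
[ 0   4   0  -1 ]
[ 0   0  -2  -4 ]
[ 0   0   0   5 ]
det(A) = (-1)^0 * (5) * (4) * (-2) * (5) = -200  (0 row swaps -> sign +1)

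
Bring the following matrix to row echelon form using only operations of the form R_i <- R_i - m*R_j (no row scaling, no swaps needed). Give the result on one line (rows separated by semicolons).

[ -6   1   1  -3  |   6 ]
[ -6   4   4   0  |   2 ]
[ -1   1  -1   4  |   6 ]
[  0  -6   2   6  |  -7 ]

REF = [-6 1 1 -3 6; 0 3 3 3 -4; 0 0 -2 11/3 55/9; 0 0 0 80/3 85/9]

Forward elimination:
R2 <- R2 - (1)*R1:  [  0   3   3   3  -4 ]
R3 <- R3 - (1/6)*R1:  [    0   5/6  -7/6   9/2     5 ]
R3 <- R3 - (5/18)*R2:  [    0     0    -2  11/3  55/9 ]
R4 <- R4 - (-2)*R2:  [   0    0    8   12  -15 ]
R4 <- R4 - (-4)*R3:  [    0     0     0  80/3  85/9 ]
Row echelon form:
[ -6  1   1    -3  |     6 ]
[  0  3   3     3  |    -4 ]
[  0  0  -2  11/3  |  55/9 ]
[  0  0   0  80/3  |  85/9 ]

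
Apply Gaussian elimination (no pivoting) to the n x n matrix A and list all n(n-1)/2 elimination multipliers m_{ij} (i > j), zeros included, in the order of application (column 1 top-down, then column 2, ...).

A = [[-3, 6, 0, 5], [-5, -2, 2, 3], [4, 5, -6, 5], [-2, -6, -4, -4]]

multipliers: 5/3, -4/3, 2/3, -13/12, 5/6, 34/23

Forward elimination:
R2 <- R2 - (5/3)*R1:  [     0    -12      2  -16/3 ]
R3 <- R3 - (-4/3)*R1:  [    0    13    -6  35/3 ]
R4 <- R4 - (2/3)*R1:  [     0    -10     -4  -22/3 ]
R3 <- R3 - (-13/12)*R2:  [     0      0  -23/6   53/9 ]
R4 <- R4 - (5/6)*R2:  [     0      0  -17/3  -26/9 ]
R4 <- R4 - (34/23)*R3:  [       0        0        0  -800/69 ]
Multipliers (in order of application): m_{21} = 5/3, m_{31} = -4/3, m_{41} = 2/3, m_{32} = -13/12, m_{42} = 5/6, m_{43} = 34/23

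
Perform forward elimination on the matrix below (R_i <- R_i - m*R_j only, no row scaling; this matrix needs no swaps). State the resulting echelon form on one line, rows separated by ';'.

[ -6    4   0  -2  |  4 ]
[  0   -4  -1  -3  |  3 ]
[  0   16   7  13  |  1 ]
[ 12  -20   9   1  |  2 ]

REF = [-6 4 0 -2 4; 0 -4 -1 -3 3; 0 0 3 1 13; 0 0 0 2 -51]

Forward elimination:
R4 <- R4 - (-2)*R1:  [   0  -12    9   -3   10 ]
R3 <- R3 - (-4)*R2:  [  0   0   3   1  13 ]
R4 <- R4 - (3)*R2:  [  0   0  12   6   1 ]
R4 <- R4 - (4)*R3:  [   0    0    0    2  -51 ]
Row echelon form:
[ -6   4   0  -2  |    4 ]
[  0  -4  -1  -3  |    3 ]
[  0   0   3   1  |   13 ]
[  0   0   0   2  |  -51 ]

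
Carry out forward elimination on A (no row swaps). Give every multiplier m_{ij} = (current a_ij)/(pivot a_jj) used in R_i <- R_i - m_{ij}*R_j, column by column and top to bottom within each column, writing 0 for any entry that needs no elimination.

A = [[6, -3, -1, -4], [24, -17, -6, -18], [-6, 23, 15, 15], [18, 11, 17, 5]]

multipliers: 4, -1, 3, -4, -4, 2

Forward elimination:
R2 <- R2 - (4)*R1:  [  0  -5  -2  -2 ]
R3 <- R3 - (-1)*R1:  [  0  20  14  11 ]
R4 <- R4 - (3)*R1:  [  0  20  20  17 ]
R3 <- R3 - (-4)*R2:  [ 0  0  6  3 ]
R4 <- R4 - (-4)*R2:  [  0   0  12   9 ]
R4 <- R4 - (2)*R3:  [ 0  0  0  3 ]
Multipliers (in order of application): m_{21} = 4, m_{31} = -1, m_{41} = 3, m_{32} = -4, m_{42} = -4, m_{43} = 2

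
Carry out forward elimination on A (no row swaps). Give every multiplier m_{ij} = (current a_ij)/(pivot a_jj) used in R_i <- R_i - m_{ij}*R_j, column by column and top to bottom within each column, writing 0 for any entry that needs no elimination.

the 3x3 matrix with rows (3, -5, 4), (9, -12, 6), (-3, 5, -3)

Forward elimination:
R2 <- R2 - (3)*R1:  [  0   3  -6 ]
R3 <- R3 - (-1)*R1:  [ 0  0  1 ]
R3: entry in column 2 is already 0 -> m_{32} = 0 (no row operation needed)
Multipliers (in order of application): m_{21} = 3, m_{31} = -1, m_{32} = 0

multipliers: 3, -1, 0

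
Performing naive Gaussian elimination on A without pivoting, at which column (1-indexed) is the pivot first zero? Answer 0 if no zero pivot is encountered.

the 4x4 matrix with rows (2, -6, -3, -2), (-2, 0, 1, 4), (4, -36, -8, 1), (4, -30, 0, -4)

first zero-pivot column = 4

Naive forward elimination:
R2 <- R2 - (-1)*R1:  [  0  -6  -2   2 ]
R3 <- R3 - (2)*R1:  [   0  -24   -2    5 ]
R4 <- R4 - (2)*R1:  [   0  -18    6    0 ]
R3 <- R3 - (4)*R2:  [  0   0   6  -3 ]
R4 <- R4 - (3)*R2:  [  0   0  12  -6 ]
R4 <- R4 - (2)*R3:  [ 0  0  0  0 ]
Matrix at this point:
[ 2  -6  -3  -2 ]
[ 0  -6  -2   2 ]
[ 0   0   6  -3 ]
[ 0   0   0   0 ]
Pivot entry (4,4) in the last row is zero and there are no rows below to swap with -> zero pivot in column 4 (A is singular).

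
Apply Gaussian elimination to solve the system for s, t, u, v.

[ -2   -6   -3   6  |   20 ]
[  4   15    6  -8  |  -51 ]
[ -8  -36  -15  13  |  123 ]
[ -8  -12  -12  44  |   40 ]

Forward elimination on [A|b]:
R2 <- R2 - (-2)*R1:  [   0    3    0    4  -11 ]
R3 <- R3 - (4)*R1:  [   0  -12   -3  -11   43 ]
R4 <- R4 - (4)*R1:  [   0   12    0   20  -40 ]
R3 <- R3 - (-4)*R2:  [  0   0  -3   5  -1 ]
R4 <- R4 - (4)*R2:  [ 0  0  0  4  4 ]
Row echelon form:
[ -2  -6  -3  6  |   20 ]
[  0   3   0  4  |  -11 ]
[  0   0  -3  5  |   -1 ]
[  0   0   0  4  |    4 ]
Back-substitution:
v = (4) / 4 = 1
u = (-1 - (5)*(1)) / -3 = 2
t = (-11 - (4)*(1)) / 3 = -5
s = (20 - (-6)*(-5) - (-3)*(2) - (6)*(1)) / -2 = 5

(5, -5, 2, 1)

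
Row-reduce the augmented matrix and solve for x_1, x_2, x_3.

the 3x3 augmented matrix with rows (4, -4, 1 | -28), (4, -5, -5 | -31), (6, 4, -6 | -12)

Forward elimination on [A|b]:
R2 <- R2 - (1)*R1:  [  0  -1  -6  -3 ]
R3 <- R3 - (3/2)*R1:  [     0     10  -15/2     30 ]
R3 <- R3 - (-10)*R2:  [      0       0  -135/2       0 ]
Row echelon form:
[ 4  -4       1  |  -28 ]
[ 0  -1      -6  |   -3 ]
[ 0   0  -135/2  |    0 ]
Back-substitution:
x_3 = (0) / (-135/2) = 0
x_2 = (-3 - (-6)*(0)) / -1 = 3
x_1 = (-28 - (-4)*(3) - (1)*(0)) / 4 = -4

(-4, 3, 0)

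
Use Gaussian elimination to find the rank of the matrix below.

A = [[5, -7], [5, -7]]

Row reduction:
R2 <- R2 - (1)*R1:  [ 0  0 ]
Row echelon form:
[ 5  -7 ]
[ 0   0 ]
Nonzero rows / pivot columns: 1

rank(A) = 1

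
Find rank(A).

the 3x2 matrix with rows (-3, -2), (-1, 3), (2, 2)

Row reduction:
R2 <- R2 - (1/3)*R1:  [    0  11/3 ]
R3 <- R3 - (-2/3)*R1:  [   0  2/3 ]
R3 <- R3 - (2/11)*R2:  [ 0  0 ]
Row echelon form:
[ -3    -2 ]
[  0  11/3 ]
[  0     0 ]
Nonzero rows / pivot columns: 2

rank(A) = 2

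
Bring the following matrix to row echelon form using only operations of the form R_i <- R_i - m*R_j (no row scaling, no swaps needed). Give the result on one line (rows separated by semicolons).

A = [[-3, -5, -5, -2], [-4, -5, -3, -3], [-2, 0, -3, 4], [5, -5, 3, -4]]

Forward elimination:
R2 <- R2 - (4/3)*R1:  [    0   5/3  11/3  -1/3 ]
R3 <- R3 - (2/3)*R1:  [    0  10/3   1/3  16/3 ]
R4 <- R4 - (-5/3)*R1:  [     0  -40/3  -16/3  -22/3 ]
R3 <- R3 - (2)*R2:  [  0   0  -7   6 ]
R4 <- R4 - (-8)*R2:  [   0    0   24  -10 ]
R4 <- R4 - (-24/7)*R3:  [    0     0     0  74/7 ]
Row echelon form:
[ -3   -5    -5    -2 ]
[  0  5/3  11/3  -1/3 ]
[  0    0    -7     6 ]
[  0    0     0  74/7 ]

REF = [-3 -5 -5 -2; 0 5/3 11/3 -1/3; 0 0 -7 6; 0 0 0 74/7]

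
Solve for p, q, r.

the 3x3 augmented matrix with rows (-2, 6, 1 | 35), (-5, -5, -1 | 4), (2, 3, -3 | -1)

Forward elimination on [A|b]:
R2 <- R2 - (5/2)*R1:  [      0     -20    -7/2  -167/2 ]
R3 <- R3 - (-1)*R1:  [  0   9  -2  34 ]
R3 <- R3 - (-9/20)*R2:  [       0        0  -143/40  -143/40 ]
Row echelon form:
[ -2    6        1  |       35 ]
[  0  -20     -7/2  |   -167/2 ]
[  0    0  -143/40  |  -143/40 ]
Back-substitution:
r = (-143/40) / (-143/40) = 1
q = (-167/2 - (-7/2)*(1)) / -20 = 4
p = (35 - (6)*(4) - (1)*(1)) / -2 = -5

(-5, 4, 1)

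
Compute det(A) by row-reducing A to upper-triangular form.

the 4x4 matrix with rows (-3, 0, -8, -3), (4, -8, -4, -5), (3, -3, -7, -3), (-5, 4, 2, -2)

Forward elimination:
R2 <- R2 - (-4/3)*R1:  [     0     -8  -44/3     -9 ]
R3 <- R3 - (-1)*R1:  [   0   -3  -15   -6 ]
R4 <- R4 - (5/3)*R1:  [    0     4  46/3     3 ]
R3 <- R3 - (3/8)*R2:  [     0      0  -19/2  -21/8 ]
R4 <- R4 - (-1/2)*R2:  [    0     0     8  -3/2 ]
R4 <- R4 - (-16/19)*R3:  [       0        0        0  -141/38 ]
Upper-triangular form:
[ -3   0     -8       -3 ]
[  0  -8  -44/3       -9 ]
[  0   0  -19/2    -21/8 ]
[  0   0      0  -141/38 ]
det(A) = (-1)^0 * (-3) * (-8) * (-19/2) * (-141/38) = 846  (0 row swaps -> sign +1)

det(A) = 846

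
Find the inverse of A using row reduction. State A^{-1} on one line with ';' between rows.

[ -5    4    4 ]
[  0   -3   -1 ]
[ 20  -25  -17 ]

inverse = [13/15 -16/15 4/15; -2/3 1/6 -1/6; 2 -3/2 1/2]

Gauss-Jordan on [A | I]:
R1 <- (1/-5)*R1:  [    1  -4/5  -4/5  |  -1/5     0     0 ]
R3 <- R3 - (20)*R1:  [  0  -9  -1  |   4   0   1 ]
R2 <- (1/-3)*R2:  [    0     1   1/3  |     0  -1/3     0 ]
R1 <- R1 - (-4/5)*R2:  [     1      0  -8/15  |   -1/5  -4/15      0 ]
R3 <- R3 - (-9)*R2:  [  0   0   2  |   4  -3   1 ]
R3 <- (1/2)*R3:  [    0     0     1  |     2  -3/2   1/2 ]
R1 <- R1 - (-8/15)*R3:  [      1       0       0  |   13/15  -16/15    4/15 ]
R2 <- R2 - (1/3)*R3:  [    0     1     0  |  -2/3   1/6  -1/6 ]
Right block of [I | A^{-1}] is the inverse:
[ 13/15  -16/15  4/15 ]
[  -2/3     1/6  -1/6 ]
[     2    -3/2   1/2 ]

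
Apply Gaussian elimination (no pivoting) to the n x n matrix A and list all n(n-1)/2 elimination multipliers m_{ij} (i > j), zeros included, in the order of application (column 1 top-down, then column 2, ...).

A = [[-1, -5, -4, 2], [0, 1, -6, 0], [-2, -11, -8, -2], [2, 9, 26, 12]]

multipliers: 0, 2, -2, -1, -1, -2

Forward elimination:
R2: entry in column 1 is already 0 -> m_{21} = 0 (no row operation needed)
R3 <- R3 - (2)*R1:  [  0  -1   0  -6 ]
R4 <- R4 - (-2)*R1:  [  0  -1  18  16 ]
R3 <- R3 - (-1)*R2:  [  0   0  -6  -6 ]
R4 <- R4 - (-1)*R2:  [  0   0  12  16 ]
R4 <- R4 - (-2)*R3:  [ 0  0  0  4 ]
Multipliers (in order of application): m_{21} = 0, m_{31} = 2, m_{41} = -2, m_{32} = -1, m_{42} = -1, m_{43} = -2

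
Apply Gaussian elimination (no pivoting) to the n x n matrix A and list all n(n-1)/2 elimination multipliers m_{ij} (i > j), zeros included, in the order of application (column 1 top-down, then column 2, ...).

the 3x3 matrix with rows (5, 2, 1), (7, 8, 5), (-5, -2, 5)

Forward elimination:
R2 <- R2 - (7/5)*R1:  [    0  26/5  18/5 ]
R3 <- R3 - (-1)*R1:  [ 0  0  6 ]
R3: entry in column 2 is already 0 -> m_{32} = 0 (no row operation needed)
Multipliers (in order of application): m_{21} = 7/5, m_{31} = -1, m_{32} = 0

multipliers: 7/5, -1, 0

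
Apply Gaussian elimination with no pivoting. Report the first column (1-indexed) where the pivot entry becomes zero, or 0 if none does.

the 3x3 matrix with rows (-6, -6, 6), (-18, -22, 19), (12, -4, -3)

first zero-pivot column = 0

Naive forward elimination:
R2 <- R2 - (3)*R1:  [  0  -4   1 ]
R3 <- R3 - (-2)*R1:  [   0  -16    9 ]
R3 <- R3 - (4)*R2:  [ 0  0  5 ]
All pivots nonzero; naive elimination completes without hitting a zero pivot.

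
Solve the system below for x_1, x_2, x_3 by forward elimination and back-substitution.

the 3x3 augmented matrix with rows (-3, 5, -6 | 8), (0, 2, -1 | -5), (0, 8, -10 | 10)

Forward elimination on [A|b]:
R3 <- R3 - (4)*R2:  [  0   0  -6  30 ]
Row echelon form:
[ -3  5  -6  |   8 ]
[  0  2  -1  |  -5 ]
[  0  0  -6  |  30 ]
Back-substitution:
x_3 = (30) / -6 = -5
x_2 = (-5 - (-1)*(-5)) / 2 = -5
x_1 = (8 - (5)*(-5) - (-6)*(-5)) / -3 = -1

(-1, -5, -5)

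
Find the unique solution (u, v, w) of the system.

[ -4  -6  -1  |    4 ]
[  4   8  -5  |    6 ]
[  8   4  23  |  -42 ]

(1, -1, -2)

Forward elimination on [A|b]:
R2 <- R2 - (-1)*R1:  [  0   2  -6  10 ]
R3 <- R3 - (-2)*R1:  [   0   -8   21  -34 ]
R3 <- R3 - (-4)*R2:  [  0   0  -3   6 ]
Row echelon form:
[ -4  -6  -1  |   4 ]
[  0   2  -6  |  10 ]
[  0   0  -3  |   6 ]
Back-substitution:
w = (6) / -3 = -2
v = (10 - (-6)*(-2)) / 2 = -1
u = (4 - (-6)*(-1) - (-1)*(-2)) / -4 = 1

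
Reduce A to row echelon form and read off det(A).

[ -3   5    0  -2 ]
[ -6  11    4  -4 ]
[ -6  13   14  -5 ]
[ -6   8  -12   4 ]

Forward elimination:
R2 <- R2 - (2)*R1:  [ 0  1  4  0 ]
R3 <- R3 - (2)*R1:  [  0   3  14  -1 ]
R4 <- R4 - (2)*R1:  [   0   -2  -12    8 ]
R3 <- R3 - (3)*R2:  [  0   0   2  -1 ]
R4 <- R4 - (-2)*R2:  [  0   0  -4   8 ]
R4 <- R4 - (-2)*R3:  [ 0  0  0  6 ]
Upper-triangular form:
[ -3  5  0  -2 ]
[  0  1  4   0 ]
[  0  0  2  -1 ]
[  0  0  0   6 ]
det(A) = (-1)^0 * (-3) * (1) * (2) * (6) = -36  (0 row swaps -> sign +1)

det(A) = -36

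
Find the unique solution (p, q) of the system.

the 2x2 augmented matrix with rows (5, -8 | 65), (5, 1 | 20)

(5, -5)

Forward elimination on [A|b]:
R2 <- R2 - (1)*R1:  [   0    9  -45 ]
Row echelon form:
[ 5  -8  |   65 ]
[ 0   9  |  -45 ]
Back-substitution:
q = (-45) / 9 = -5
p = (65 - (-8)*(-5)) / 5 = 5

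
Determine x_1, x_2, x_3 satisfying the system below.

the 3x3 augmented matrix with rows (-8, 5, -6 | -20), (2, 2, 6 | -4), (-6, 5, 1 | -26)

(4, 0, -2)

Forward elimination on [A|b]:
R2 <- R2 - (-1/4)*R1:  [    0  13/4   9/2    -9 ]
R3 <- R3 - (3/4)*R1:  [    0   5/4  11/2   -11 ]
R3 <- R3 - (5/13)*R2:  [      0       0   49/13  -98/13 ]
Row echelon form:
[ -8     5     -6  |     -20 ]
[  0  13/4    9/2  |      -9 ]
[  0     0  49/13  |  -98/13 ]
Back-substitution:
x_3 = (-98/13) / (49/13) = -2
x_2 = (-9 - (9/2)*(-2)) / (13/4) = 0
x_1 = (-20 - (5)*(0) - (-6)*(-2)) / -8 = 4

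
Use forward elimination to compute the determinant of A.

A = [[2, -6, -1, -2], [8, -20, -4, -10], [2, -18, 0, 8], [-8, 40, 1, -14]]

Forward elimination:
R2 <- R2 - (4)*R1:  [  0   4   0  -2 ]
R3 <- R3 - (1)*R1:  [   0  -12    1   10 ]
R4 <- R4 - (-4)*R1:  [   0   16   -3  -22 ]
R3 <- R3 - (-3)*R2:  [ 0  0  1  4 ]
R4 <- R4 - (4)*R2:  [   0    0   -3  -14 ]
R4 <- R4 - (-3)*R3:  [  0   0   0  -2 ]
Upper-triangular form:
[ 2  -6  -1  -2 ]
[ 0   4   0  -2 ]
[ 0   0   1   4 ]
[ 0   0   0  -2 ]
det(A) = (-1)^0 * (2) * (4) * (1) * (-2) = -16  (0 row swaps -> sign +1)

det(A) = -16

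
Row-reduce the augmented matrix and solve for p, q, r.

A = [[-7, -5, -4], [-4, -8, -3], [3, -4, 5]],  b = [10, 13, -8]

(1, -1, -3)

Forward elimination on [A|b]:
R2 <- R2 - (4/7)*R1:  [     0  -36/7   -5/7   51/7 ]
R3 <- R3 - (-3/7)*R1:  [     0  -43/7   23/7  -26/7 ]
R3 <- R3 - (43/36)*R2:  [       0        0   149/36  -149/12 ]
Row echelon form:
[ -7     -5      -4  |       10 ]
[  0  -36/7    -5/7  |     51/7 ]
[  0      0  149/36  |  -149/12 ]
Back-substitution:
r = (-149/12) / (149/36) = -3
q = (51/7 - (-5/7)*(-3)) / (-36/7) = -1
p = (10 - (-5)*(-1) - (-4)*(-3)) / -7 = 1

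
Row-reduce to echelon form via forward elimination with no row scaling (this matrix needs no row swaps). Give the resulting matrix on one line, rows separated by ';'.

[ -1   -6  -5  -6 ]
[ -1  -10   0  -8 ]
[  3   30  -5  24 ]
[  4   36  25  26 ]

REF = [-1 -6 -5 -6; 0 -4 5 -2; 0 0 -5 0; 0 0 0 -4]

Forward elimination:
R2 <- R2 - (1)*R1:  [  0  -4   5  -2 ]
R3 <- R3 - (-3)*R1:  [   0   12  -20    6 ]
R4 <- R4 - (-4)*R1:  [  0  12   5   2 ]
R3 <- R3 - (-3)*R2:  [  0   0  -5   0 ]
R4 <- R4 - (-3)*R2:  [  0   0  20  -4 ]
R4 <- R4 - (-4)*R3:  [  0   0   0  -4 ]
Row echelon form:
[ -1  -6  -5  -6 ]
[  0  -4   5  -2 ]
[  0   0  -5   0 ]
[  0   0   0  -4 ]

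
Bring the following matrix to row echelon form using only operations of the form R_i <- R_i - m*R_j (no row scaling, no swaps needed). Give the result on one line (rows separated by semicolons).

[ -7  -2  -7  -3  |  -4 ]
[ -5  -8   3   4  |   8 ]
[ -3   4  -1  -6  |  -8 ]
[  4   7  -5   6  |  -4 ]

REF = [-7 -2 -7 -3 -4; 0 -46/7 8 43/7 76/7; 0 0 182/23 -4/23 40/23; 0 0 0 1769/182 346/91]

Forward elimination:
R2 <- R2 - (5/7)*R1:  [     0  -46/7      8   43/7   76/7 ]
R3 <- R3 - (3/7)*R1:  [     0   34/7      2  -33/7  -44/7 ]
R4 <- R4 - (-4/7)*R1:  [     0   41/7     -9   30/7  -44/7 ]
R3 <- R3 - (-17/23)*R2:  [      0       0  182/23   -4/23   40/23 ]
R4 <- R4 - (-41/46)*R2:  [      0       0  -43/23  449/46   78/23 ]
R4 <- R4 - (-43/182)*R3:  [        0         0         0  1769/182    346/91 ]
Row echelon form:
[ -7     -2      -7        -3  |      -4 ]
[  0  -46/7       8      43/7  |    76/7 ]
[  0      0  182/23     -4/23  |   40/23 ]
[  0      0       0  1769/182  |  346/91 ]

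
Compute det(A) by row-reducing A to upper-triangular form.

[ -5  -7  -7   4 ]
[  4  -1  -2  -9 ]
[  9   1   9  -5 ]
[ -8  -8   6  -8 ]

Forward elimination:
R2 <- R2 - (-4/5)*R1:  [     0  -33/5  -38/5  -29/5 ]
R3 <- R3 - (-9/5)*R1:  [     0  -58/5  -18/5   11/5 ]
R4 <- R4 - (8/5)*R1:  [     0   16/5   86/5  -72/5 ]
R3 <- R3 - (58/33)*R2:  [      0       0  322/33  409/33 ]
R4 <- R4 - (-16/33)*R2:  [       0        0   446/33  -568/33 ]
R4 <- R4 - (223/161)*R3:  [         0          0          0  -5535/161 ]
Upper-triangular form:
[ -5     -7      -7          4 ]
[  0  -33/5   -38/5      -29/5 ]
[  0      0  322/33     409/33 ]
[  0      0       0  -5535/161 ]
det(A) = (-1)^0 * (-5) * (-33/5) * (322/33) * (-5535/161) = -11070  (0 row swaps -> sign +1)

det(A) = -11070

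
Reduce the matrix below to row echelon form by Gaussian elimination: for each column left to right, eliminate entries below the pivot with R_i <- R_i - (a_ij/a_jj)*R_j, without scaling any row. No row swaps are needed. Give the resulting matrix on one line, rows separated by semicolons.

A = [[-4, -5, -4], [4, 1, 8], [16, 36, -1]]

Forward elimination:
R2 <- R2 - (-1)*R1:  [  0  -4   4 ]
R3 <- R3 - (-4)*R1:  [   0   16  -17 ]
R3 <- R3 - (-4)*R2:  [  0   0  -1 ]
Row echelon form:
[ -4  -5  -4 ]
[  0  -4   4 ]
[  0   0  -1 ]

REF = [-4 -5 -4; 0 -4 4; 0 0 -1]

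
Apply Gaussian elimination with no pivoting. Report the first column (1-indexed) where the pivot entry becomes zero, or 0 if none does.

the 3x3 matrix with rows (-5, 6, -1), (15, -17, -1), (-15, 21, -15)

Naive forward elimination:
R2 <- R2 - (-3)*R1:  [  0   1  -4 ]
R3 <- R3 - (3)*R1:  [   0    3  -12 ]
R3 <- R3 - (3)*R2:  [ 0  0  0 ]
Matrix at this point:
[ -5  6  -1 ]
[  0  1  -4 ]
[  0  0   0 ]
Pivot entry (3,3) in the last row is zero and there are no rows below to swap with -> zero pivot in column 3 (A is singular).

first zero-pivot column = 3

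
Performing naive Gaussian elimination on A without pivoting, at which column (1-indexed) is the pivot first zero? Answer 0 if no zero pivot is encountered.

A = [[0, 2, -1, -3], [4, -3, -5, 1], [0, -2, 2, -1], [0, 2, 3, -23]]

Naive forward elimination:
Pivot entry (1,1) is zero but row 2 has 4 in column 1 -> naive elimination stops; a row interchange (e.g. R1 <-> R2) would be required here.

first zero-pivot column = 1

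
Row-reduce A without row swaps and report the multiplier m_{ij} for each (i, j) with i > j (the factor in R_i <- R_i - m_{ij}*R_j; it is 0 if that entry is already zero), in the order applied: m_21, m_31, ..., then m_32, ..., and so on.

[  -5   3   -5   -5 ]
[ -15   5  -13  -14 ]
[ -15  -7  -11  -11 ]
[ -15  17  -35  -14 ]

Forward elimination:
R2 <- R2 - (3)*R1:  [  0  -4   2   1 ]
R3 <- R3 - (3)*R1:  [   0  -16    4    4 ]
R4 <- R4 - (3)*R1:  [   0    8  -20    1 ]
R3 <- R3 - (4)*R2:  [  0   0  -4   0 ]
R4 <- R4 - (-2)*R2:  [   0    0  -16    3 ]
R4 <- R4 - (4)*R3:  [ 0  0  0  3 ]
Multipliers (in order of application): m_{21} = 3, m_{31} = 3, m_{41} = 3, m_{32} = 4, m_{42} = -2, m_{43} = 4

multipliers: 3, 3, 3, 4, -2, 4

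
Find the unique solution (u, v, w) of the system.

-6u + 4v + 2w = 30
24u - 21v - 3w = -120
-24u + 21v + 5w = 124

Forward elimination on [A|b]:
R2 <- R2 - (-4)*R1:  [  0  -5   5   0 ]
R3 <- R3 - (4)*R1:  [  0   5  -3   4 ]
R3 <- R3 - (-1)*R2:  [ 0  0  2  4 ]
Row echelon form:
[ -6   4  2  |  30 ]
[  0  -5  5  |   0 ]
[  0   0  2  |   4 ]
Back-substitution:
w = (4) / 2 = 2
v = (0 - (5)*(2)) / -5 = 2
u = (30 - (4)*(2) - (2)*(2)) / -6 = -3

(-3, 2, 2)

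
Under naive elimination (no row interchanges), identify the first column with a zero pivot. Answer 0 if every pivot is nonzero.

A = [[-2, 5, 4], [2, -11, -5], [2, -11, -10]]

Naive forward elimination:
R2 <- R2 - (-1)*R1:  [  0  -6  -1 ]
R3 <- R3 - (-1)*R1:  [  0  -6  -6 ]
R3 <- R3 - (1)*R2:  [  0   0  -5 ]
All pivots nonzero; naive elimination completes without hitting a zero pivot.

first zero-pivot column = 0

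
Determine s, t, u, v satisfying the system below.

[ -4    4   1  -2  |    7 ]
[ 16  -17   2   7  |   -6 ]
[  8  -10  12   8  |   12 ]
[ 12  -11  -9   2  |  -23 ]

Forward elimination on [A|b]:
R2 <- R2 - (-4)*R1:  [  0  -1   6  -1  22 ]
R3 <- R3 - (-2)*R1:  [  0  -2  14   4  26 ]
R4 <- R4 - (-3)*R1:  [  0   1  -6  -4  -2 ]
R3 <- R3 - (2)*R2:  [   0    0    2    6  -18 ]
R4 <- R4 - (-1)*R2:  [  0   0   0  -5  20 ]
Row echelon form:
[ -4   4  1  -2  |    7 ]
[  0  -1  6  -1  |   22 ]
[  0   0  2   6  |  -18 ]
[  0   0  0  -5  |   20 ]
Back-substitution:
v = (20) / -5 = -4
u = (-18 - (6)*(-4)) / 2 = 3
t = (22 - (6)*(3) - (-1)*(-4)) / -1 = 0
s = (7 - (4)*(0) - (1)*(3) - (-2)*(-4)) / -4 = 1

(1, 0, 3, -4)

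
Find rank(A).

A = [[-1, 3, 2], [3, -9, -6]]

rank(A) = 1

Row reduction:
R2 <- R2 - (-3)*R1:  [ 0  0  0 ]
Row echelon form:
[ -1  3  2 ]
[  0  0  0 ]
Nonzero rows / pivot columns: 1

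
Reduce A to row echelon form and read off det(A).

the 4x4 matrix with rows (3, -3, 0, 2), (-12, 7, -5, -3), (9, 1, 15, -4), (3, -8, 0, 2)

Forward elimination:
R2 <- R2 - (-4)*R1:  [  0  -5  -5   5 ]
R3 <- R3 - (3)*R1:  [   0   10   15  -10 ]
R4 <- R4 - (1)*R1:  [  0  -5   0   0 ]
R3 <- R3 - (-2)*R2:  [ 0  0  5  0 ]
R4 <- R4 - (1)*R2:  [  0   0   5  -5 ]
R4 <- R4 - (1)*R3:  [  0   0   0  -5 ]
Upper-triangular form:
[ 3  -3   0   2 ]
[ 0  -5  -5   5 ]
[ 0   0   5   0 ]
[ 0   0   0  -5 ]
det(A) = (-1)^0 * (3) * (-5) * (5) * (-5) = 375  (0 row swaps -> sign +1)

det(A) = 375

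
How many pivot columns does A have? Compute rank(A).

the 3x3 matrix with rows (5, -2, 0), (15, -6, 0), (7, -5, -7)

rank(A) = 2

Row reduction:
R2 <- R2 - (3)*R1:  [ 0  0  0 ]
R3 <- R3 - (7/5)*R1:  [     0  -11/5     -7 ]
R2 <-> R3   (pivot in column 2 was zero)
[ 5     -2   0 ]
[ 0  -11/5  -7 ]
[ 0      0   0 ]
Row echelon form:
[ 5     -2   0 ]
[ 0  -11/5  -7 ]
[ 0      0   0 ]
Nonzero rows / pivot columns: 2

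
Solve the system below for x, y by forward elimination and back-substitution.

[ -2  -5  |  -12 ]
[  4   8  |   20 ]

(1, 2)

Forward elimination on [A|b]:
R2 <- R2 - (-2)*R1:  [  0  -2  -4 ]
Row echelon form:
[ -2  -5  |  -12 ]
[  0  -2  |   -4 ]
Back-substitution:
y = (-4) / -2 = 2
x = (-12 - (-5)*(2)) / -2 = 1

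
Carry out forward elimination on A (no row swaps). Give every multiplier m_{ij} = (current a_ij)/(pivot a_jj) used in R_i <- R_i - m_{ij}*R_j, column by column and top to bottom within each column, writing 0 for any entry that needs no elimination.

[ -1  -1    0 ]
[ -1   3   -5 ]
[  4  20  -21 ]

multipliers: 1, -4, 4

Forward elimination:
R2 <- R2 - (1)*R1:  [  0   4  -5 ]
R3 <- R3 - (-4)*R1:  [   0   16  -21 ]
R3 <- R3 - (4)*R2:  [  0   0  -1 ]
Multipliers (in order of application): m_{21} = 1, m_{31} = -4, m_{32} = 4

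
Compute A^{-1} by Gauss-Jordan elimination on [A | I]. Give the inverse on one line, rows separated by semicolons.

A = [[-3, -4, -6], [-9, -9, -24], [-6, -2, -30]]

inverse = [37/9 -2 7/9; -7/3 1 -1/3; -2/3 1/3 -1/6]

Gauss-Jordan on [A | I]:
R1 <- (1/-3)*R1:  [    1   4/3     2  |  -1/3     0     0 ]
R2 <- R2 - (-9)*R1:  [  0   3  -6  |  -3   1   0 ]
R3 <- R3 - (-6)*R1:  [   0    6  -18  |   -2    0    1 ]
R2 <- (1/3)*R2:  [   0    1   -2  |   -1  1/3    0 ]
R1 <- R1 - (4/3)*R2:  [    1     0  14/3  |     1  -4/9     0 ]
R3 <- R3 - (6)*R2:  [  0   0  -6  |   4  -2   1 ]
R3 <- (1/-6)*R3:  [    0     0     1  |  -2/3   1/3  -1/6 ]
R1 <- R1 - (14/3)*R3:  [    1     0     0  |  37/9    -2   7/9 ]
R2 <- R2 - (-2)*R3:  [    0     1     0  |  -7/3     1  -1/3 ]
Right block of [I | A^{-1}] is the inverse:
[ 37/9   -2   7/9 ]
[ -7/3    1  -1/3 ]
[ -2/3  1/3  -1/6 ]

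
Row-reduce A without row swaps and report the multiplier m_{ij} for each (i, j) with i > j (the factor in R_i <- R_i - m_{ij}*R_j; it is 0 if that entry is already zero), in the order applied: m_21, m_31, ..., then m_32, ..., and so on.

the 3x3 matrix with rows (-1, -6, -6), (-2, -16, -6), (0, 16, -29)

Forward elimination:
R2 <- R2 - (2)*R1:  [  0  -4   6 ]
R3: entry in column 1 is already 0 -> m_{31} = 0 (no row operation needed)
R3 <- R3 - (-4)*R2:  [  0   0  -5 ]
Multipliers (in order of application): m_{21} = 2, m_{31} = 0, m_{32} = -4

multipliers: 2, 0, -4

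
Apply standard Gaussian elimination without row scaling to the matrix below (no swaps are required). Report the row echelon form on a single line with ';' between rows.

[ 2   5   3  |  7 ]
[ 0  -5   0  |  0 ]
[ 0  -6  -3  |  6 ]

Forward elimination:
R3 <- R3 - (6/5)*R2:  [  0   0  -3   6 ]
Row echelon form:
[ 2   5   3  |  7 ]
[ 0  -5   0  |  0 ]
[ 0   0  -3  |  6 ]

REF = [2 5 3 7; 0 -5 0 0; 0 0 -3 6]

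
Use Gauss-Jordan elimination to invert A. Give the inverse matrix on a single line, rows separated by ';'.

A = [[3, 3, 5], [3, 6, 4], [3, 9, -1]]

inverse = [7/6 -4/3 1/2; -5/12 1/2 -1/12; -1/4 1/2 -1/4]

Gauss-Jordan on [A | I]:
R1 <- (1/3)*R1:  [   1    1  5/3  |  1/3    0    0 ]
R2 <- R2 - (3)*R1:  [  0   3  -1  |  -1   1   0 ]
R3 <- R3 - (3)*R1:  [  0   6  -6  |  -1   0   1 ]
R2 <- (1/3)*R2:  [    0     1  -1/3  |  -1/3   1/3     0 ]
R1 <- R1 - (1)*R2:  [    1     0     2  |   2/3  -1/3     0 ]
R3 <- R3 - (6)*R2:  [  0   0  -4  |   1  -2   1 ]
R3 <- (1/-4)*R3:  [    0     0     1  |  -1/4   1/2  -1/4 ]
R1 <- R1 - (2)*R3:  [    1     0     0  |   7/6  -4/3   1/2 ]
R2 <- R2 - (-1/3)*R3:  [     0      1      0  |  -5/12    1/2  -1/12 ]
Right block of [I | A^{-1}] is the inverse:
[   7/6  -4/3    1/2 ]
[ -5/12   1/2  -1/12 ]
[  -1/4   1/2   -1/4 ]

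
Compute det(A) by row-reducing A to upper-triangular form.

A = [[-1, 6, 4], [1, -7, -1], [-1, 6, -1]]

det(A) = -5

Forward elimination:
R2 <- R2 - (-1)*R1:  [  0  -1   3 ]
R3 <- R3 - (1)*R1:  [  0   0  -5 ]
Upper-triangular form:
[ -1   6   4 ]
[  0  -1   3 ]
[  0   0  -5 ]
det(A) = (-1)^0 * (-1) * (-1) * (-5) = -5  (0 row swaps -> sign +1)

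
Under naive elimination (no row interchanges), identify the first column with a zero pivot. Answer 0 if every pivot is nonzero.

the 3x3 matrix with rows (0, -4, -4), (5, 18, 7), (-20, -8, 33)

Naive forward elimination:
Pivot entry (1,1) is zero but row 2 has 5 in column 1 -> naive elimination stops; a row interchange (e.g. R1 <-> R2) would be required here.

first zero-pivot column = 1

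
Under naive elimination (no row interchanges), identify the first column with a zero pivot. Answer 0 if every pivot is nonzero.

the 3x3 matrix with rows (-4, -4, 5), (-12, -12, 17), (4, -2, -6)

Naive forward elimination:
R2 <- R2 - (3)*R1:  [ 0  0  2 ]
R3 <- R3 - (-1)*R1:  [  0  -6  -1 ]
Matrix at this point:
[ -4  -4   5 ]
[  0   0   2 ]
[  0  -6  -1 ]
Pivot entry (2,2) is zero but row 3 has -6 in column 2 -> naive elimination stops; a row interchange (e.g. R2 <-> R3) would be required here.

first zero-pivot column = 2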